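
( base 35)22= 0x48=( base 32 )28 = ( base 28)2G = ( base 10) 72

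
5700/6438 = 950/1073 = 0.89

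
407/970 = 407/970 =0.42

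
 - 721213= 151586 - 872799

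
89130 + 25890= 115020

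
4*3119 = 12476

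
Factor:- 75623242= - 2^1 * 17^1*29^1*76697^1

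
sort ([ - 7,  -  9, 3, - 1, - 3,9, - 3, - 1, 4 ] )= [ - 9  , - 7, - 3,-3, - 1,  -  1, 3,4,  9]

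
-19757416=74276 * ( - 266 )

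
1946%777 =392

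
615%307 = 1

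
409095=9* 45455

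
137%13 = 7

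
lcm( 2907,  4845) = 14535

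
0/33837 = 0 = 0.00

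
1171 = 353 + 818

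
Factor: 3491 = 3491^1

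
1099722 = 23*47814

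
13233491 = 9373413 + 3860078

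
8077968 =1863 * 4336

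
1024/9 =1024/9 =113.78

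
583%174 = 61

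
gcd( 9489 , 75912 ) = 9489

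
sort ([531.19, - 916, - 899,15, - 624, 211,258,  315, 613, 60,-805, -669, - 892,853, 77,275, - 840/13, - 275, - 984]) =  [ - 984,  -  916,-899,-892, -805, - 669,- 624, - 275, - 840/13,  15, 60,  77, 211, 258, 275, 315,  531.19,  613,  853] 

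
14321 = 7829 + 6492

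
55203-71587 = -16384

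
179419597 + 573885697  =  753305294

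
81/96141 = 27/32047=0.00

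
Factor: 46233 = 3^2*11^1*467^1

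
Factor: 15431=13^1 * 1187^1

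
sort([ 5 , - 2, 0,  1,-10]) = [ - 10, - 2,0, 1,  5 ] 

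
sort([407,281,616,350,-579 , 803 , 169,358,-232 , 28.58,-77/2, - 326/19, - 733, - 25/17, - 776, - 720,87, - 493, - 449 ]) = [- 776, - 733,  -  720, - 579,-493,-449, - 232, - 77/2, - 326/19, - 25/17,28.58,87,169,281,350, 358,407, 616,803]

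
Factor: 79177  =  7^1*11311^1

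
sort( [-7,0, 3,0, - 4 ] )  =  [ - 7, - 4,0,0, 3]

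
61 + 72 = 133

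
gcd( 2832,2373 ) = 3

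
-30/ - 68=15/34 = 0.44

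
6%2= 0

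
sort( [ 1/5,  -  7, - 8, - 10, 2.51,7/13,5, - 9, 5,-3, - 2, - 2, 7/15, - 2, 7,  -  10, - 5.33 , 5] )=[ - 10 , - 10, - 9, - 8,-7, - 5.33, - 3, - 2, - 2,-2, 1/5,  7/15, 7/13, 2.51, 5, 5, 5, 7 ]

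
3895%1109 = 568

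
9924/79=125 + 49/79 = 125.62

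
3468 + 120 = 3588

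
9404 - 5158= 4246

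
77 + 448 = 525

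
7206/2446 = 2+ 1157/1223 = 2.95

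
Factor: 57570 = 2^1*3^1*5^1*19^1*101^1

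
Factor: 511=7^1 * 73^1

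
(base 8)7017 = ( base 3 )11221022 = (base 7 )13331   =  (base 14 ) 1451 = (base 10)3599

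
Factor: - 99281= -7^1*13^1 *1091^1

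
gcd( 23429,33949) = 1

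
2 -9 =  - 7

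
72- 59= 13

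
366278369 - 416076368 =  - 49797999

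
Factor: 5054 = 2^1*7^1*19^2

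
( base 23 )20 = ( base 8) 56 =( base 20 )26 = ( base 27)1J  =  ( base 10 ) 46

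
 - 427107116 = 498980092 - 926087208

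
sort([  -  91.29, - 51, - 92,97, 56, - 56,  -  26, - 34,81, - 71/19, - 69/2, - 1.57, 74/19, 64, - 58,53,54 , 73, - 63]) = [-92, -91.29, - 63, - 58,  -  56, - 51,-69/2, - 34, - 26, - 71/19, - 1.57 , 74/19, 53, 54, 56,64,  73,81,97 ] 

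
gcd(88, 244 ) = 4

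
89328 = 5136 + 84192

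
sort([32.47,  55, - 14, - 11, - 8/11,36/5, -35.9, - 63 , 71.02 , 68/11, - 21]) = [ - 63, - 35.9, - 21, - 14, - 11, - 8/11,68/11 , 36/5, 32.47,55, 71.02]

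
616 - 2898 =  - 2282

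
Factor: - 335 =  - 5^1*67^1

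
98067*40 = 3922680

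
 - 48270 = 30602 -78872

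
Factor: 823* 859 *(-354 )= -2^1*3^1*59^1*823^1 *859^1 = - 250262778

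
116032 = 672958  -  556926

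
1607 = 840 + 767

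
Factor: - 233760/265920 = -487/554 = - 2^ (  -  1 ) * 277^(- 1)*487^1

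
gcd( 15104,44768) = 32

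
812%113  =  21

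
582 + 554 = 1136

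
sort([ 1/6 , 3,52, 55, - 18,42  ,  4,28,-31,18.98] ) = [ - 31, - 18, 1/6,3, 4,18.98, 28, 42, 52,55]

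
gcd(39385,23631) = 7877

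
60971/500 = 60971/500 = 121.94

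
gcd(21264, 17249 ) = 1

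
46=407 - 361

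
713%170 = 33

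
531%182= 167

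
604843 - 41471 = 563372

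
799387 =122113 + 677274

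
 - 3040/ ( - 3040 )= 1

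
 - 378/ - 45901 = 378/45901=0.01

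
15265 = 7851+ 7414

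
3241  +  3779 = 7020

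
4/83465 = 4/83465  =  0.00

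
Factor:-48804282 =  - 2^1 * 3^4*419^1 * 719^1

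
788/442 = 1 +173/221 = 1.78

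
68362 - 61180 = 7182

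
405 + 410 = 815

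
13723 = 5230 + 8493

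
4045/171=23 + 112/171 = 23.65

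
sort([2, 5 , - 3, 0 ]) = [ - 3, 0, 2, 5 ]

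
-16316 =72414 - 88730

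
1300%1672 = 1300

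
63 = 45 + 18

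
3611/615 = 5+536/615 = 5.87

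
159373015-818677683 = -659304668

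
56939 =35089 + 21850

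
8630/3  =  8630/3 =2876.67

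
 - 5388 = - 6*898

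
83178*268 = 22291704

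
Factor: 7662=2^1 * 3^1*1277^1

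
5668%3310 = 2358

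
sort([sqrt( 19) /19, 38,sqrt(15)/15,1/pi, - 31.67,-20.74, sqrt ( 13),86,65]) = [ - 31.67, - 20.74, sqrt ( 19 )/19, sqrt ( 15)/15, 1/pi, sqrt ( 13 ),38, 65, 86 ] 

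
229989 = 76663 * 3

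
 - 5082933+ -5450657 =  - 10533590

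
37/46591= 37/46591=0.00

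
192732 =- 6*(  -  32122 )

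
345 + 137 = 482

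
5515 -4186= 1329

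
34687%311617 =34687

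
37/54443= 37/54443 = 0.00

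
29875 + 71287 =101162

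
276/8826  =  46/1471 = 0.03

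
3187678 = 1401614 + 1786064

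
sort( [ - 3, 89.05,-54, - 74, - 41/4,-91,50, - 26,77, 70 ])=[ -91, -74,-54  ,-26, - 41/4,-3,50,70,77 , 89.05]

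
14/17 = 14/17 = 0.82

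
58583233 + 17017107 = 75600340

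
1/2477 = 1/2477 = 0.00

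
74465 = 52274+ 22191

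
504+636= 1140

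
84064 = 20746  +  63318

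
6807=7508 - 701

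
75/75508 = 75/75508 = 0.00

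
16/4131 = 16/4131=0.00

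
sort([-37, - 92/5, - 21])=[-37,  -  21,-92/5]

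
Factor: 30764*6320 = 194428480 = 2^6*5^1*79^1*7691^1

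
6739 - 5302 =1437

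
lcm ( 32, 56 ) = 224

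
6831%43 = 37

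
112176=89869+22307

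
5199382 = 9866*527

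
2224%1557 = 667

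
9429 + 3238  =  12667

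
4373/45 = 4373/45=97.18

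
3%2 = 1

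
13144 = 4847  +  8297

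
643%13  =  6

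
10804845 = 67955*159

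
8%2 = 0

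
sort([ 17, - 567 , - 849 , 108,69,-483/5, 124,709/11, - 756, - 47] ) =[ - 849, - 756,-567, - 483/5 ,- 47,17, 709/11, 69,108,124]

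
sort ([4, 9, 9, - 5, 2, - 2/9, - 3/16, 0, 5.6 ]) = [ - 5, - 2/9, - 3/16, 0, 2, 4, 5.6,9,  9] 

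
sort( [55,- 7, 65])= [-7,55, 65] 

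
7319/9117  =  7319/9117= 0.80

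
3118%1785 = 1333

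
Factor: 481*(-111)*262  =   - 13988442 = -  2^1*3^1*13^1*37^2*131^1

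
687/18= 229/6= 38.17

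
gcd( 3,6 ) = 3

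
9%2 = 1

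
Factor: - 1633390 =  - 2^1*5^1*11^1*31^1 * 479^1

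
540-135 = 405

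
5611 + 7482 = 13093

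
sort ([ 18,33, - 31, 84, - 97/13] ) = [ - 31, - 97/13, 18, 33,  84 ]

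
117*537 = 62829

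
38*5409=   205542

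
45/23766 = 15/7922 =0.00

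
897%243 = 168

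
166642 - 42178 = 124464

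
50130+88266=138396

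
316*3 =948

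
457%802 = 457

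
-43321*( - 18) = 779778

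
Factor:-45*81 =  - 3^6*5^1 = - 3645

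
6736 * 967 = 6513712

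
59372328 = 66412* 894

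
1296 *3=3888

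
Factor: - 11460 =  - 2^2*3^1 * 5^1*191^1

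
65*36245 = 2355925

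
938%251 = 185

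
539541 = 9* 59949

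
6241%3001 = 239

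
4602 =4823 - 221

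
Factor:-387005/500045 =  - 7^( - 2 )*13^(-1)*17^1*29^1 = - 493/637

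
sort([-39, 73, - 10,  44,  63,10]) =[  -  39, -10, 10,44,63,73]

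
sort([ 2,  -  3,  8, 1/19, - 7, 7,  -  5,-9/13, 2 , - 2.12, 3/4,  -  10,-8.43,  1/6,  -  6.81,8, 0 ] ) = [ - 10,-8.43, - 7,  -  6.81,-5 ,  -  3,-2.12, - 9/13, 0,1/19, 1/6,  3/4, 2,2, 7,8,8]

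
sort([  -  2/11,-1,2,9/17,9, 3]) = [-1,-2/11 , 9/17,2, 3,9 ] 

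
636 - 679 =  - 43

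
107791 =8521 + 99270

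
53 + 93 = 146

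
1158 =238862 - 237704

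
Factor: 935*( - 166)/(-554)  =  77605/277 = 5^1*11^1*17^1 * 83^1 * 277^( - 1)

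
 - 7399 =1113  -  8512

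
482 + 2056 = 2538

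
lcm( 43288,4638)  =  129864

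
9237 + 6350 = 15587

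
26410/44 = 13205/22 = 600.23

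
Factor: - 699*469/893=-3^1*7^1*19^(- 1 ) * 47^(-1 )*67^1*233^1  =  -327831/893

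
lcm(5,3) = 15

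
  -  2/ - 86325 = 2/86325= 0.00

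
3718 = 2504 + 1214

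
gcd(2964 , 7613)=1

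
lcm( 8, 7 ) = 56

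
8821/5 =1764+1/5 = 1764.20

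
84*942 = 79128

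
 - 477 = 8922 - 9399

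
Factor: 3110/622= 5^1 = 5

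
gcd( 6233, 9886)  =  1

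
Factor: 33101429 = 113^1*292933^1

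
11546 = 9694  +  1852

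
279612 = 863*324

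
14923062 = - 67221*( - 222)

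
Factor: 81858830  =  2^1* 5^1 * 2437^1 * 3359^1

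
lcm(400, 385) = 30800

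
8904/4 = 2226 = 2226.00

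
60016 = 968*62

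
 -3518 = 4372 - 7890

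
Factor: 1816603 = 17^1*106859^1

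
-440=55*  (  -  8)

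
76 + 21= 97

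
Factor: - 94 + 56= - 38 = - 2^1*19^1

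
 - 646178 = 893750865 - 894397043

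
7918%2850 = 2218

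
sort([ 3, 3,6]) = [3,3,6] 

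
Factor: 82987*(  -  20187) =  - 1675258569 = - 3^2*31^1*2243^1*2677^1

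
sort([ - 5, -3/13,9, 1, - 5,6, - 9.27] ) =[ - 9.27,-5, - 5, - 3/13, 1,  6,  9]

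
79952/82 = 975+1/41 = 975.02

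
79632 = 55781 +23851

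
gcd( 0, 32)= 32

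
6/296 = 3/148=0.02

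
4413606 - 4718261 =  - 304655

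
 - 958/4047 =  - 1+3089/4047 =- 0.24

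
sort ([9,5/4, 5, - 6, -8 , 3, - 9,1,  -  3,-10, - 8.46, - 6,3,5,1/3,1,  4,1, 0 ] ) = [-10, - 9 , - 8.46,-8,- 6, - 6, - 3,0, 1/3,1,1, 1,5/4 , 3, 3,4, 5,5,9 ] 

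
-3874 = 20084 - 23958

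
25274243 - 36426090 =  - 11151847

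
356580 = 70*5094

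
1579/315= 5  +  4/315 = 5.01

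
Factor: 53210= 2^1* 5^1 * 17^1*313^1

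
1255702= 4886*257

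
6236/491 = 12+344/491 = 12.70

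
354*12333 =4365882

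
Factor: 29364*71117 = 2088279588 = 2^2*3^1*19^2 *197^1*2447^1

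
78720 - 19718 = 59002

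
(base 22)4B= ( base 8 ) 143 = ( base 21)4F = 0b1100011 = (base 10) 99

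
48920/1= 48920 = 48920.00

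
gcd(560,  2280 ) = 40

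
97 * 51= 4947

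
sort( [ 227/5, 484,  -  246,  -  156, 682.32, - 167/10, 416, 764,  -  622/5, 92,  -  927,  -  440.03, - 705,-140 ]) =[ - 927,-705, - 440.03,  -  246, - 156, - 140, - 622/5, - 167/10,227/5,92, 416, 484, 682.32, 764]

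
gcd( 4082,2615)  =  1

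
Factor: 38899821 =3^1*19^1*43^1*59^1 *269^1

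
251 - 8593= - 8342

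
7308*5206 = 38045448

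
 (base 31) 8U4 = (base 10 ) 8622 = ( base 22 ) hhk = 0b10000110101110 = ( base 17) 1ce3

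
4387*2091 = 9173217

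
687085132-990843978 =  - 303758846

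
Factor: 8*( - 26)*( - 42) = 8736   =  2^5*3^1*7^1*13^1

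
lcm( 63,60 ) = 1260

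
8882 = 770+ 8112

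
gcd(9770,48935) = 5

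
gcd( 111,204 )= 3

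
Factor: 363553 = 211^1*1723^1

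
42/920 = 21/460 = 0.05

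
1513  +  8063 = 9576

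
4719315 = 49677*95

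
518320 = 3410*152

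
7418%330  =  158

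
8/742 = 4/371=0.01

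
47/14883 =47/14883 = 0.00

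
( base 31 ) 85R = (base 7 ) 31642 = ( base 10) 7870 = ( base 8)17276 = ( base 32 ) 7LU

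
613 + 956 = 1569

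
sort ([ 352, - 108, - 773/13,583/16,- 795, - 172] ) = [ - 795,- 172, - 108, - 773/13, 583/16,352 ]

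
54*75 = 4050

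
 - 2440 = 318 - 2758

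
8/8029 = 8/8029 =0.00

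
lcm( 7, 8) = 56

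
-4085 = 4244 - 8329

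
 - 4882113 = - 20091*243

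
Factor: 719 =719^1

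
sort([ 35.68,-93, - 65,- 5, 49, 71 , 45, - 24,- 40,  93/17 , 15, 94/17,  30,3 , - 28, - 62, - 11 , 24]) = [ - 93, - 65, - 62, -40, - 28, - 24,-11, - 5, 3, 93/17,94/17, 15,24, 30, 35.68,  45, 49, 71] 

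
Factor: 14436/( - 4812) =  - 3 = -  3^1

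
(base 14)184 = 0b100111000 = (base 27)bf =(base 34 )96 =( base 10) 312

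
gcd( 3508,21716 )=4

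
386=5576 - 5190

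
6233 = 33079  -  26846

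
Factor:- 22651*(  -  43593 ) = 987425043  =  3^1 * 11^1*1321^1 * 22651^1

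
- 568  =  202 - 770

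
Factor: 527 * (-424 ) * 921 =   -  205795608 = - 2^3 * 3^1 * 17^1 * 31^1 * 53^1 * 307^1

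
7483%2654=2175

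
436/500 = 109/125 = 0.87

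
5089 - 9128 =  - 4039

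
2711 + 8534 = 11245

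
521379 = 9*57931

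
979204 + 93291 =1072495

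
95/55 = 1  +  8/11 = 1.73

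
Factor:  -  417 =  -3^1*139^1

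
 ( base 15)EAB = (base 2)110011101111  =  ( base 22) 6ib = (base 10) 3311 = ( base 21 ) 7ae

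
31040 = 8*3880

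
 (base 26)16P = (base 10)857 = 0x359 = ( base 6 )3545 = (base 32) QP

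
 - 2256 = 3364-5620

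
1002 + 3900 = 4902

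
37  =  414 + - 377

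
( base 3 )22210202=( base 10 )6419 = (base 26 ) 9cn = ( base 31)6L2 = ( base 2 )1100100010011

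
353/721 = 353/721=0.49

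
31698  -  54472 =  - 22774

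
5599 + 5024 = 10623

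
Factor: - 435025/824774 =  - 2^( - 1)*5^2 * 17401^1*412387^( - 1 ) 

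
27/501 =9/167 = 0.05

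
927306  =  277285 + 650021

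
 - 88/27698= - 1+1255/1259 = - 0.00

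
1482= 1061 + 421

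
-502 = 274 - 776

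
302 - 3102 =- 2800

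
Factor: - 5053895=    - 5^1 * 7^1*11^1*13127^1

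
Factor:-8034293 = -173^1*46441^1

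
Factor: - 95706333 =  - 3^3*331^1*10709^1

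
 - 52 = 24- 76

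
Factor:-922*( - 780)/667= 719160/667 = 2^3*3^1*5^1 *13^1*23^( - 1 )  *  29^( - 1 )*461^1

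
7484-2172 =5312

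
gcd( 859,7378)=1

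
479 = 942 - 463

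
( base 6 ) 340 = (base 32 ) 44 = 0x84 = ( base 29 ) 4G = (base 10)132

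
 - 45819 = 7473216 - 7519035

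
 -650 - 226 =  - 876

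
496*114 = 56544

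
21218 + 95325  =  116543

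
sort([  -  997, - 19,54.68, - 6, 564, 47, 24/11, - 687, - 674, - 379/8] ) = [ - 997,  -  687 , - 674, - 379/8, - 19, - 6,24/11,47, 54.68,564 ] 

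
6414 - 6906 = - 492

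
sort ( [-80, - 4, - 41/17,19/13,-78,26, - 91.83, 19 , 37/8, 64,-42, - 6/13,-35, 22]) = [-91.83,- 80 , - 78,  -  42,-35, - 4, - 41/17,  -  6/13,19/13,37/8,19,22,26,64]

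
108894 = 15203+93691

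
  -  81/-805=81/805 = 0.10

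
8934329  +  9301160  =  18235489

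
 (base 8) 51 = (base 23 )1I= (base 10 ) 41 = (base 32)19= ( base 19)23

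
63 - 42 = 21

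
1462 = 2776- 1314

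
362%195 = 167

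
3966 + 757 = 4723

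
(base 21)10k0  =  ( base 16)25D1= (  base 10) 9681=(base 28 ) c9l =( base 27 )D7F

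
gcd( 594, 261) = 9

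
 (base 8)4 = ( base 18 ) 4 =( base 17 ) 4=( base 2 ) 100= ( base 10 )4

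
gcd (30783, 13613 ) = 1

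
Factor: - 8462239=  - 19^1 * 257^1* 1733^1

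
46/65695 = 46/65695 = 0.00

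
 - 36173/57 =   -  635 + 22/57 = - 634.61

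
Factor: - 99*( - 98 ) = 2^1*3^2*7^2*11^1 = 9702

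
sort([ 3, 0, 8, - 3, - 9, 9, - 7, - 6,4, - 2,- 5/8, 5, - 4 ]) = [ - 9 , - 7, - 6 , - 4, - 3,-2, - 5/8,0,3 , 4 , 5, 8,9]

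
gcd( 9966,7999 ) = 1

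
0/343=0 =0.00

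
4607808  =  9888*466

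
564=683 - 119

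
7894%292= 10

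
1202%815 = 387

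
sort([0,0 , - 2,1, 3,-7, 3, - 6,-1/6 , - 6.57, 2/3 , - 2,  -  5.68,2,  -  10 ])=[ -10, - 7, - 6.57, - 6, - 5.68 ,- 2,  -  2 , - 1/6, 0, 0,2/3,1,2,3,3]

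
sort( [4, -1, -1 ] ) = [ - 1, - 1,  4]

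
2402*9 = 21618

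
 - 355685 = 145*( - 2453)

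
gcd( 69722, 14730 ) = 982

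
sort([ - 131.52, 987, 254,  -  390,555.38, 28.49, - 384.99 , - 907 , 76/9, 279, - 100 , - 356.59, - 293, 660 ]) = [ - 907, - 390 , - 384.99, - 356.59, - 293, - 131.52 , - 100, 76/9, 28.49,254, 279, 555.38, 660, 987] 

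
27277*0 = 0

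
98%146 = 98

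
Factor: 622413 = 3^2*11^1 * 6287^1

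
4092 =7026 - 2934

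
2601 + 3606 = 6207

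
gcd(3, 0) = 3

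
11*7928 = 87208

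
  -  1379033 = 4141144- 5520177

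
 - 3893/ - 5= 3893/5 = 778.60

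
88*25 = 2200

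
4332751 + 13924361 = 18257112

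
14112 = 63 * 224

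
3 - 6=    - 3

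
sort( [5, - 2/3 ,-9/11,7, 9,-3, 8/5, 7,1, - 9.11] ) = [ - 9.11 , - 3,-9/11,-2/3, 1, 8/5, 5, 7, 7, 9] 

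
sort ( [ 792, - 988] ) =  [ - 988, 792] 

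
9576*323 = 3093048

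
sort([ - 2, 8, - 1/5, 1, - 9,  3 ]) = [ - 9, - 2, - 1/5,1,3, 8 ] 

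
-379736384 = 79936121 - 459672505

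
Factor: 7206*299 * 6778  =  2^2*3^1*13^1*23^1*1201^1*3389^1 = 14603838132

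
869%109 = 106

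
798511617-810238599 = -11726982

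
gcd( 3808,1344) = 224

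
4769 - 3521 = 1248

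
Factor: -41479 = - 41479^1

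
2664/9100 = 666/2275 = 0.29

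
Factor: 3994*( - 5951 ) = -23768294 = - 2^1*11^1*541^1*1997^1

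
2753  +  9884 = 12637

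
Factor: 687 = 3^1*229^1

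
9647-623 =9024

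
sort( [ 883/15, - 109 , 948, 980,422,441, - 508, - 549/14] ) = [ - 508, - 109, - 549/14,  883/15, 422,441, 948,980] 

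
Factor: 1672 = 2^3*11^1*19^1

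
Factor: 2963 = 2963^1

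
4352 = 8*544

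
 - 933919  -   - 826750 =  - 107169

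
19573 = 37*529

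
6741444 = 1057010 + 5684434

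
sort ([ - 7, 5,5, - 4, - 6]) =[ - 7, - 6,-4,  5, 5 ] 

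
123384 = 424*291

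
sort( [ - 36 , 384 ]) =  [ - 36, 384]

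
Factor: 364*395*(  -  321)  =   - 46153380 = - 2^2*3^1*5^1 * 7^1*13^1*79^1*107^1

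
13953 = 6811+7142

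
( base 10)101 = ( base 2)1100101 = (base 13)7A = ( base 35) 2v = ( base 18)5b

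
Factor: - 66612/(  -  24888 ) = 91/34= 2^( - 1)*7^1 * 13^1*17^(-1 )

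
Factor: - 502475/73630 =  - 505/74 = - 2^(-1 )*5^1*37^ (-1)*101^1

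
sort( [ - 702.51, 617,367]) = [ - 702.51, 367,617]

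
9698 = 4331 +5367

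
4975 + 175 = 5150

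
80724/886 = 40362/443  =  91.11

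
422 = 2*211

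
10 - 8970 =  - 8960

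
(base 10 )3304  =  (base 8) 6350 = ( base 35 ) 2OE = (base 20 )854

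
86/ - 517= - 1 + 431/517 = - 0.17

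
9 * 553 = 4977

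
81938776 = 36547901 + 45390875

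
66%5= 1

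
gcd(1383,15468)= 3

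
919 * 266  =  244454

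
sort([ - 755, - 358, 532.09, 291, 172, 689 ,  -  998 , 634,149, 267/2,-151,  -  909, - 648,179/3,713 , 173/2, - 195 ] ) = [ - 998, - 909, - 755, - 648,-358 , - 195, - 151 , 179/3,173/2, 267/2,149,172 , 291,532.09, 634,689,713]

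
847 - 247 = 600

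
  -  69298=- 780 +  -68518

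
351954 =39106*9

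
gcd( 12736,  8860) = 4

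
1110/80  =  111/8 = 13.88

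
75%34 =7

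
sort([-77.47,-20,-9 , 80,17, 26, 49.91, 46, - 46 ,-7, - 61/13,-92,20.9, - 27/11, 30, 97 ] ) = [-92, -77.47, - 46,-20,  -  9,-7, - 61/13,-27/11, 17,20.9, 26, 30, 46, 49.91, 80, 97 ]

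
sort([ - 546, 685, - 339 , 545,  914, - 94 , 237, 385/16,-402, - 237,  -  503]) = [ - 546, - 503,-402, - 339, - 237, -94,385/16,  237, 545,  685,  914 ] 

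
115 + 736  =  851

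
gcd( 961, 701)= 1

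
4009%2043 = 1966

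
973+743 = 1716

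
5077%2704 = 2373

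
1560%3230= 1560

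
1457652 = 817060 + 640592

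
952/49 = 136/7= 19.43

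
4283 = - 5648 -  - 9931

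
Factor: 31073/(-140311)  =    -  7^1*23^1*727^( - 1 ) = - 161/727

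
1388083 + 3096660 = 4484743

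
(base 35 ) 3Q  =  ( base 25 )56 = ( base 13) A1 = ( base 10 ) 131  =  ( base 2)10000011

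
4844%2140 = 564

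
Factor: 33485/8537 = 5^1*37^1*181^1*8537^( - 1 )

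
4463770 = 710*6287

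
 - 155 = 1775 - 1930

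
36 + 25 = 61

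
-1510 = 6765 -8275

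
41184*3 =123552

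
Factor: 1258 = 2^1*17^1*37^1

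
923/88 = 923/88 = 10.49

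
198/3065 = 198/3065 = 0.06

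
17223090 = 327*52670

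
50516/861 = 50516/861=58.67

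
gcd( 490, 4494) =14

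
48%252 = 48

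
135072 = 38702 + 96370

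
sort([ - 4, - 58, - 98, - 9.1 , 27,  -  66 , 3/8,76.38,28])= [ - 98,- 66, - 58, - 9.1, - 4,3/8, 27, 28,76.38] 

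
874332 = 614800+259532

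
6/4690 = 3/2345 = 0.00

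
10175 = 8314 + 1861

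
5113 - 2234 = 2879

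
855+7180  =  8035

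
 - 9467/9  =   - 9467/9 = - 1051.89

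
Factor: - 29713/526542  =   - 2^(-1)*3^(-1)*43^1 *127^(-1) = - 43/762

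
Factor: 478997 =601^1*797^1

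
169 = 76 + 93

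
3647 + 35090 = 38737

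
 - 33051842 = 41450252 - 74502094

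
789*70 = 55230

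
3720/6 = 620 = 620.00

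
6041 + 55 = 6096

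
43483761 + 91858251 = 135342012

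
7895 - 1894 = 6001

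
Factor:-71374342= - 2^1*13^1*673^1*4079^1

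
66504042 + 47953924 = 114457966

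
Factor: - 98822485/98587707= - 3^(-1)*5^1 * 89^1*2713^(- 1 )*12113^( - 1 )*222073^1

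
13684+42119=55803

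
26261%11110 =4041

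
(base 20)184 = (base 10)564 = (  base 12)3b0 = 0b1000110100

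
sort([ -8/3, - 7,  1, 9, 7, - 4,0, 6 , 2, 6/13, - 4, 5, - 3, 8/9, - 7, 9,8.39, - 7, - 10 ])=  [ - 10,-7, - 7, - 7, - 4, - 4, - 3, - 8/3, 0 , 6/13 , 8/9,1, 2, 5,6, 7, 8.39,9, 9] 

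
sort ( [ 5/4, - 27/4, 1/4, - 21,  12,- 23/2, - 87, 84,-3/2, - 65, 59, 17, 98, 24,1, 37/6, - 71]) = [ - 87 , - 71, -65,  -  21, - 23/2,-27/4, - 3/2, 1/4, 1, 5/4, 37/6,12 , 17,24, 59, 84,98]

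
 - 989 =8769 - 9758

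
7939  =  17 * 467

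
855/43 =19 + 38/43 =19.88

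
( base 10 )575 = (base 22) 143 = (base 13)353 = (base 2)1000111111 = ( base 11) 483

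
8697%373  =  118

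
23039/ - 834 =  -28 + 313/834 = - 27.62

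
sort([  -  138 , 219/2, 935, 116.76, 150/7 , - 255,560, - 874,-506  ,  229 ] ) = [ - 874, - 506, - 255,  -  138, 150/7, 219/2,  116.76,229 , 560, 935] 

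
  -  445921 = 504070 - 949991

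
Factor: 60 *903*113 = 6122340  =  2^2*3^2 * 5^1*7^1*43^1*113^1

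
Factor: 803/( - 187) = -73/17 = - 17^(-1)*73^1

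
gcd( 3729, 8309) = 1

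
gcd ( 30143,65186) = 1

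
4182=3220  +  962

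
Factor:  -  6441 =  - 3^1*19^1*113^1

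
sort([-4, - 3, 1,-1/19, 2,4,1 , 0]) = [-4, -3, - 1/19, 0,1, 1,2, 4]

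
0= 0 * 36432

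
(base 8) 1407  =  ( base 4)30013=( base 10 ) 775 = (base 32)o7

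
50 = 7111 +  - 7061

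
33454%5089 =2920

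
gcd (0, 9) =9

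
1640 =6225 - 4585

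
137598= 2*68799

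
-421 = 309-730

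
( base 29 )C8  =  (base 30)bq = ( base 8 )544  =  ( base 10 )356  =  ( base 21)GK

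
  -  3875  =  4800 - 8675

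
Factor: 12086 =2^1*6043^1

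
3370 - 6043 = - 2673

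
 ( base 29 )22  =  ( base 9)66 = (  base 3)2020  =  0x3c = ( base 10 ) 60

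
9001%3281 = 2439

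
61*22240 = 1356640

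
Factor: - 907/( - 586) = 2^( - 1)*293^(  -  1 ) * 907^1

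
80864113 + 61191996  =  142056109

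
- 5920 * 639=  - 3782880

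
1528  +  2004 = 3532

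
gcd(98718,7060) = 2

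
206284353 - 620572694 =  - 414288341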